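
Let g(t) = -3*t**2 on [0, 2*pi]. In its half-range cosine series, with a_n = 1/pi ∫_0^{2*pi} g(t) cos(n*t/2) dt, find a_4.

a_4 = 1/pi ∫_0^{2*pi} (-3*t**2) cos(2*t) dt.
Integrating by parts twice (tabular method), an antiderivative of (-3*t**2) cos(2*t) is -3*t**2*sin(2*t)/2 - 3*t*cos(2*t)/2 + 3*sin(2*t)/4; evaluating from 0 to 2*pi: ∫_{0}^{2*pi} (-3*t**2) cos(2*t) dt = (-3*pi) - (0) = -3*pi.
Hence a_4 = (1/pi)·(-3*pi) = -3.

-3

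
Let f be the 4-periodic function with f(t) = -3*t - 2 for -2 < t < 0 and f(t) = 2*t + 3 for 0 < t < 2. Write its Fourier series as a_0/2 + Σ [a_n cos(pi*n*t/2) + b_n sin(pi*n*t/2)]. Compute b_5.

b_5 = 1/2 ∫_{-2}^{2} f(t) sin(5*pi*t/2) dt.
Split the integral at the breakpoints.
Integrating by parts (boundary term plus one more integral), an antiderivative of (-3*t - 2) sin(5*pi*t/2) is 6*t*cos(5*pi*t/2)/(5*pi) - 12*sin(5*pi*t/2)/(25*pi**2) + 4*cos(5*pi*t/2)/(5*pi); evaluating from -2 to 0: ∫_{-2}^{0} (-3*t - 2) sin(5*pi*t/2) dt = (4/(5*pi)) - (8/(5*pi)) = -4/(5*pi).
Integrating by parts (boundary term plus one more integral), an antiderivative of (2*t + 3) sin(5*pi*t/2) is -4*t*cos(5*pi*t/2)/(5*pi) + 8*sin(5*pi*t/2)/(25*pi**2) - 6*cos(5*pi*t/2)/(5*pi); evaluating from 0 to 2: ∫_{0}^{2} (2*t + 3) sin(5*pi*t/2) dt = (14/(5*pi)) - (-6/(5*pi)) = 4/pi.
Summing the pieces and multiplying by (1/2) gives b_5 = 8/(5*pi).

8/(5*pi)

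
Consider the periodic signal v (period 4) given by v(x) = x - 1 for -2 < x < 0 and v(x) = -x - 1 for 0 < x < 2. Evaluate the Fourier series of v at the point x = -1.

-2

v is continuous at x = -1 with value -2, so the series converges to -2 there.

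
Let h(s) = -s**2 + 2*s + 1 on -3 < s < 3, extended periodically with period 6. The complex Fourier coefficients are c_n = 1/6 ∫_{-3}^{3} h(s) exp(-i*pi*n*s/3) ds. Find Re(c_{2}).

-9/(2*pi**2)

Since h is real-valued, Re(c_{2}) = 1/6 ∫_{-3}^{3} h(s) cos(2*pi*s/3) ds = a_{2}/2.
Integrating by parts twice (tabular method), an antiderivative of (-s**2 + 2*s + 1) cos(2*pi*s/3) is -3*s**2*sin(2*pi*s/3)/(2*pi) + 3*s*sin(2*pi*s/3)/pi - 9*s*cos(2*pi*s/3)/(2*pi**2) + 27*sin(2*pi*s/3)/(4*pi**3) + 3*sin(2*pi*s/3)/(2*pi) + 9*cos(2*pi*s/3)/(2*pi**2); evaluating from -3 to 3: ∫_{-3}^{3} (-s**2 + 2*s + 1) cos(2*pi*s/3) ds = (-9/pi**2) - (18/pi**2) = -27/pi**2.
Hence Re(c_{2}) = (1/6)·(-27/pi**2) = -9/(2*pi**2).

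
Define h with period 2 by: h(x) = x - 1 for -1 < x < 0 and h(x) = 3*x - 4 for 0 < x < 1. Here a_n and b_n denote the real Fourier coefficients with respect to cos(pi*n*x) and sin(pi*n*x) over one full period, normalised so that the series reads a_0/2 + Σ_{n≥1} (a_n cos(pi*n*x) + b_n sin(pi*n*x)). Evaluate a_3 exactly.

-4/(9*pi**2)

a_3 = ∫_{-1}^{1} h(x) cos(3*pi*x) dx.
Split the integral at the breakpoints.
Integrating by parts (boundary term plus one more integral), an antiderivative of (x - 1) cos(3*pi*x) is x*sin(3*pi*x)/(3*pi) - sin(3*pi*x)/(3*pi) + cos(3*pi*x)/(9*pi**2); evaluating from -1 to 0: ∫_{-1}^{0} (x - 1) cos(3*pi*x) dx = (1/(9*pi**2)) - (-1/(9*pi**2)) = 2/(9*pi**2).
Integrating by parts (boundary term plus one more integral), an antiderivative of (3*x - 4) cos(3*pi*x) is x*sin(3*pi*x)/pi - 4*sin(3*pi*x)/(3*pi) + cos(3*pi*x)/(3*pi**2); evaluating from 0 to 1: ∫_{0}^{1} (3*x - 4) cos(3*pi*x) dx = (-1/(3*pi**2)) - (1/(3*pi**2)) = -2/(3*pi**2).
Summing the pieces gives a_3 = -4/(9*pi**2).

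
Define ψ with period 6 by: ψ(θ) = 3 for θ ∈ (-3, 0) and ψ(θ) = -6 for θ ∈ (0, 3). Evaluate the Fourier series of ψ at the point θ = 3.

-3/2

θ = 3 differs from θ = -3 by 1 full period(s), and the series is 6-periodic.
At θ = -3 the one-sided limits are ψ(-3^-) = -6 and ψ(-3^+) = 3.
By Dirichlet's theorem the series converges to their average, [(-6) + (3)]/2 = -3/2.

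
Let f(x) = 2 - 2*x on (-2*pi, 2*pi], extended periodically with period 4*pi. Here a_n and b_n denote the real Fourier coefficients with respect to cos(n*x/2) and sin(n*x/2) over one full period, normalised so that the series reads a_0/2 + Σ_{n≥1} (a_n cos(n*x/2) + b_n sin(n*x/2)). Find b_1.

b_1 = (1/(2*pi)) ∫_{-2*pi}^{2*pi} f(x) sin(x/2) dx.
Integrating by parts (boundary term plus one more integral), an antiderivative of (2 - 2*x) sin(x/2) is 4*x*cos(x/2) - 8*sin(x/2) - 4*cos(x/2); evaluating from -2*pi to 2*pi: ∫_{-2*pi}^{2*pi} (2 - 2*x) sin(x/2) dx = (4 - 8*pi) - (4 + 8*pi) = -16*pi.
Hence b_1 = (1/(2*pi))·(-16*pi) = -8.

-8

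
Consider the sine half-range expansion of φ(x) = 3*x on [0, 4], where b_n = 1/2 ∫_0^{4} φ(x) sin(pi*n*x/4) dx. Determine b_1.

24/pi

b_1 = 1/2 ∫_0^{4} (3*x) sin(pi*x/4) dx.
Integrating by parts (boundary term plus one more integral), an antiderivative of (3*x) sin(pi*x/4) is -12*x*cos(pi*x/4)/pi + 48*sin(pi*x/4)/pi**2; evaluating from 0 to 4: ∫_{0}^{4} (3*x) sin(pi*x/4) dx = (48/pi) - (0) = 48/pi.
Hence b_1 = (1/2)·(48/pi) = 24/pi.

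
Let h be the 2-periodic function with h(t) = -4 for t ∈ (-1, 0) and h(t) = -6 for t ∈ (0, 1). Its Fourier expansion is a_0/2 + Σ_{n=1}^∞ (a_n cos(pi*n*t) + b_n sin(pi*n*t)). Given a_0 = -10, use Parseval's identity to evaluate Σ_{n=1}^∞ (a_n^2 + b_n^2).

2

Parseval: a_0^2/2 + Σ_{n≥1} (a_n^2+b_n^2) = ∫_{-1}^{1} h(t)^2 dt = 52.
Subtract a_0^2/2 = 50: Σ (a_n^2+b_n^2) = 2.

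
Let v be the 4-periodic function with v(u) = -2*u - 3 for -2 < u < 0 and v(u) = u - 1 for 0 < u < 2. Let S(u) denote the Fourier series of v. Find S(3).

u = 3 differs from u = -1 by 1 full period(s), and the series is 4-periodic.
v is continuous at u = -1 with value -1, so the series converges to -1 there.

-1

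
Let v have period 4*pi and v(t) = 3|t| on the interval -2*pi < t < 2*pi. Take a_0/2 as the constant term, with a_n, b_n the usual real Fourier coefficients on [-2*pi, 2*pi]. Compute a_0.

a_0 = (1/(2*pi)) ∫_{-2*pi}^{2*pi} v(t) dt = (1/(2*pi)) · (12*pi**2) = 6*pi.

6*pi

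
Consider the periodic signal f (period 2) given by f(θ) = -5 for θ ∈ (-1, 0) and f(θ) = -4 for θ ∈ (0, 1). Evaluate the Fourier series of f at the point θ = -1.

-9/2

At θ = -1 the one-sided limits are f(-1^-) = -4 and f(-1^+) = -5.
By Dirichlet's theorem the series converges to their average, [(-4) + (-5)]/2 = -9/2.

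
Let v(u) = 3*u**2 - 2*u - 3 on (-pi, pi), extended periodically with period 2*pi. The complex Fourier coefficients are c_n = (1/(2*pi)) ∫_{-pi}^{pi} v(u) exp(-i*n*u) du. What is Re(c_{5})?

Since v is real-valued, Re(c_{5}) = (1/(2*pi)) ∫_{-pi}^{pi} v(u) cos(5*u) du = a_{5}/2.
Integrating by parts twice (tabular method), an antiderivative of (3*u**2 - 2*u - 3) cos(5*u) is 3*u**2*sin(5*u)/5 - 2*u*sin(5*u)/5 + 6*u*cos(5*u)/25 - 81*sin(5*u)/125 - 2*cos(5*u)/25; evaluating from -pi to pi: ∫_{-pi}^{pi} (3*u**2 - 2*u - 3) cos(5*u) du = (2/25 - 6*pi/25) - (2/25 + 6*pi/25) = -12*pi/25.
Hence Re(c_{5}) = (1/(2*pi))·(-12*pi/25) = -6/25.

-6/25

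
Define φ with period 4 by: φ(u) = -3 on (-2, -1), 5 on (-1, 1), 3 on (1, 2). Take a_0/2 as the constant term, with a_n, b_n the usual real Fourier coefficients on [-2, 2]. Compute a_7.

a_7 = 1/2 ∫_{-2}^{2} φ(u) cos(7*pi*u/2) du.
Split the integral at the breakpoints.
Directly, an antiderivative of (-3) cos(7*pi*u/2) is -6*sin(7*pi*u/2)/(7*pi); evaluating from -2 to -1: ∫_{-2}^{-1} (-3) cos(7*pi*u/2) du = (-6/(7*pi)) - (0) = -6/(7*pi).
Directly, an antiderivative of (5) cos(7*pi*u/2) is 10*sin(7*pi*u/2)/(7*pi); evaluating from -1 to 1: ∫_{-1}^{1} (5) cos(7*pi*u/2) du = (-10/(7*pi)) - (10/(7*pi)) = -20/(7*pi).
Directly, an antiderivative of (3) cos(7*pi*u/2) is 6*sin(7*pi*u/2)/(7*pi); evaluating from 1 to 2: ∫_{1}^{2} (3) cos(7*pi*u/2) du = (0) - (-6/(7*pi)) = 6/(7*pi).
Summing the pieces and multiplying by (1/2) gives a_7 = -10/(7*pi).

-10/(7*pi)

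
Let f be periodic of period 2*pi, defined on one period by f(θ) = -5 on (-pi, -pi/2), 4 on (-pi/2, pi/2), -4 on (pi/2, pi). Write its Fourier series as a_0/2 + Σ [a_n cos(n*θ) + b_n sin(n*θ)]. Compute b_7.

1/(7*pi)

b_7 = 1/pi ∫_{-pi}^{pi} f(θ) sin(7*θ) dθ.
Split the integral at the breakpoints.
Directly, an antiderivative of (-5) sin(7*θ) is 5*cos(7*θ)/7; evaluating from -pi to -pi/2: ∫_{-pi}^{-pi/2} (-5) sin(7*θ) dθ = (0) - (-5/7) = 5/7.
Directly, an antiderivative of (4) sin(7*θ) is -4*cos(7*θ)/7; evaluating from -pi/2 to pi/2: ∫_{-pi/2}^{pi/2} (4) sin(7*θ) dθ = (0) - (0) = 0.
Directly, an antiderivative of (-4) sin(7*θ) is 4*cos(7*θ)/7; evaluating from pi/2 to pi: ∫_{pi/2}^{pi} (-4) sin(7*θ) dθ = (-4/7) - (0) = -4/7.
Summing the pieces and multiplying by (1/pi) gives b_7 = 1/(7*pi).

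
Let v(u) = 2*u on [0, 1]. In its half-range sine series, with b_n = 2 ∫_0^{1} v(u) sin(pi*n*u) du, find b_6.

b_6 = 2 ∫_0^{1} (2*u) sin(6*pi*u) du.
Integrating by parts (boundary term plus one more integral), an antiderivative of (2*u) sin(6*pi*u) is -u*cos(6*pi*u)/(3*pi) + sin(6*pi*u)/(18*pi**2); evaluating from 0 to 1: ∫_{0}^{1} (2*u) sin(6*pi*u) du = (-1/(3*pi)) - (0) = -1/(3*pi).
Hence b_6 = 2·(-1/(3*pi)) = -2/(3*pi).

-2/(3*pi)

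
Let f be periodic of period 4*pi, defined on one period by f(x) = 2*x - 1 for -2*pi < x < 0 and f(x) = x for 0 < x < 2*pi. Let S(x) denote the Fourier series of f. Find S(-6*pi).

x = -6*pi differs from x = 2*pi by -2 full period(s), and the series is 4*pi-periodic.
At x = 2*pi the one-sided limits are f(2*pi^-) = 2*pi and f(2*pi^+) = -4*pi - 1.
By Dirichlet's theorem the series converges to their average, [(2*pi) + (-4*pi - 1)]/2 = -pi - 1/2.

-pi - 1/2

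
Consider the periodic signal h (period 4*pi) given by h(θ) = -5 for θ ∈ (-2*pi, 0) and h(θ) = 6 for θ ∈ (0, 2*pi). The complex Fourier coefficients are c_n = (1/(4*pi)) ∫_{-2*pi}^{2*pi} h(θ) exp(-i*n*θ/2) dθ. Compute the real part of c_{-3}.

Since h is real-valued, Re(c_{-3}) = (1/(4*pi)) ∫_{-2*pi}^{2*pi} h(θ) cos(-3*θ/2) dθ = a_{3}/2.
Split the integral at the breakpoints.
Directly, an antiderivative of (-5) cos(-3*θ/2) is -10*sin(3*θ/2)/3; evaluating from -2*pi to 0: ∫_{-2*pi}^{0} (-5) cos(-3*θ/2) dθ = (0) - (0) = 0.
Directly, an antiderivative of (6) cos(-3*θ/2) is 4*sin(3*θ/2); evaluating from 0 to 2*pi: ∫_{0}^{2*pi} (6) cos(-3*θ/2) dθ = (0) - (0) = 0.
So ∫_{-2*pi}^{2*pi} h(θ) cos(-3*θ/2) dθ = 0.
Hence Re(c_{-3}) = (1/(4*pi))·(0) = 0.

0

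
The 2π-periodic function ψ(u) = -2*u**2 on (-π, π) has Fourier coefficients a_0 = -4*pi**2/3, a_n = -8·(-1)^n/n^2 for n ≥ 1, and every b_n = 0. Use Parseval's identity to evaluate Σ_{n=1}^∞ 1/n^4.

Parseval: a_0^2/2 + Σ a_n^2 = (1/π) ∫_{-π}^{π} ψ(u)^2 du = 8*pi**4/5.
Subtract a_0^2/2 = 8*pi**4/9: Σ a_n^2 = 32*pi**4/45.
Since a_n^2 = 64/n^4, Σ 1/n^4 = pi**4/90.

pi**4/90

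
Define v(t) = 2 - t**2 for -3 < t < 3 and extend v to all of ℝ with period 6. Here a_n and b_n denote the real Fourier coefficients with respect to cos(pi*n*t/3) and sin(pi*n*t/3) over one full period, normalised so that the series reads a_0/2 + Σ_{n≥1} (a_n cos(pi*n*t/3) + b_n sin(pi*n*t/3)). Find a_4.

-9/(4*pi**2)

a_4 = 1/3 ∫_{-3}^{3} v(t) cos(4*pi*t/3) dt.
v is even and cos(4*pi*t/3) is even, so the integrand is even and a_4 = 2/3 ∫_0^{3} v(t) cos(4*pi*t/3) dt.
Integrating by parts twice (tabular method), an antiderivative of (2 - t**2) cos(4*pi*t/3) is -3*t**2*sin(4*pi*t/3)/(4*pi) - 9*t*cos(4*pi*t/3)/(8*pi**2) + 27*sin(4*pi*t/3)/(32*pi**3) + 3*sin(4*pi*t/3)/(2*pi); evaluating from 0 to 3: ∫_{0}^{3} (2 - t**2) cos(4*pi*t/3) dt = (-27/(8*pi**2)) - (0) = -27/(8*pi**2).
Hence a_4 = (2/3)·(-27/(8*pi**2)) = -9/(4*pi**2).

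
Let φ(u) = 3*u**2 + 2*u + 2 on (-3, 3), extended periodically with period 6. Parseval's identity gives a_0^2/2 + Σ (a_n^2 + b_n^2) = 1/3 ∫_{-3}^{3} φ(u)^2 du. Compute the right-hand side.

1978/5

1/3 ∫_{-3}^{3} φ(u)^2 du = 1/3 · (5934/5) = 1978/5.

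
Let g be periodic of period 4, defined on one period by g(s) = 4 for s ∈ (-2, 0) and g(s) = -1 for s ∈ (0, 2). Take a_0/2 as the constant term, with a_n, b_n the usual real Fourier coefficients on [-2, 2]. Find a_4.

0

a_4 = 1/2 ∫_{-2}^{2} g(s) cos(2*pi*s) ds.
Split the integral at the breakpoints.
Directly, an antiderivative of (4) cos(2*pi*s) is 2*sin(2*pi*s)/pi; evaluating from -2 to 0: ∫_{-2}^{0} (4) cos(2*pi*s) ds = (0) - (0) = 0.
Directly, an antiderivative of (-1) cos(2*pi*s) is -sin(2*pi*s)/(2*pi); evaluating from 0 to 2: ∫_{0}^{2} (-1) cos(2*pi*s) ds = (0) - (0) = 0.
Summing the pieces and multiplying by (1/2) gives a_4 = 0.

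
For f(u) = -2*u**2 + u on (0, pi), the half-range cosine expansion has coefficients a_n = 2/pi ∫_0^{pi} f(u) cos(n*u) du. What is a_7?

4*(-1 + 2*pi)/(49*pi)

a_7 = 2/pi ∫_0^{pi} (-2*u**2 + u) cos(7*u) du.
Integrating by parts twice (tabular method), an antiderivative of (-2*u**2 + u) cos(7*u) is -2*u**2*sin(7*u)/7 + u*sin(7*u)/7 - 4*u*cos(7*u)/49 + 4*sin(7*u)/343 + cos(7*u)/49; evaluating from 0 to pi: ∫_{0}^{pi} (-2*u**2 + u) cos(7*u) du = (-1/49 + 4*pi/49) - (1/49) = -2/49 + 4*pi/49.
Hence a_7 = (2/pi)·(-2/49 + 4*pi/49) = 4*(-1 + 2*pi)/(49*pi).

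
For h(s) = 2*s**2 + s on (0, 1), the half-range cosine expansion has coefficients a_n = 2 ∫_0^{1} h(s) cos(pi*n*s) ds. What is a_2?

a_2 = 2 ∫_0^{1} (2*s**2 + s) cos(2*pi*s) ds.
Integrating by parts twice (tabular method), an antiderivative of (2*s**2 + s) cos(2*pi*s) is s**2*sin(2*pi*s)/pi + s*sin(2*pi*s)/(2*pi) + s*cos(2*pi*s)/pi**2 - sin(2*pi*s)/(2*pi**3) + cos(2*pi*s)/(4*pi**2); evaluating from 0 to 1: ∫_{0}^{1} (2*s**2 + s) cos(2*pi*s) ds = (5/(4*pi**2)) - (1/(4*pi**2)) = pi**(-2).
Hence a_2 = 2·(pi**(-2)) = 2/pi**2.

2/pi**2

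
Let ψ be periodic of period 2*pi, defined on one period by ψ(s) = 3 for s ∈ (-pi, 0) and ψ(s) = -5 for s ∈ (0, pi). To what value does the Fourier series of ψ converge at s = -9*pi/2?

3

s = -9*pi/2 differs from s = -pi/2 by -2 full period(s), and the series is 2*pi-periodic.
ψ is continuous at s = -pi/2 with value 3, so the series converges to 3 there.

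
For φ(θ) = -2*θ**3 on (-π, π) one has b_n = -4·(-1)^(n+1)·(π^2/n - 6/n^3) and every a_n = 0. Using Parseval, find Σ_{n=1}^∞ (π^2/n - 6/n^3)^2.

pi**6/14

Parseval: Σ b_n^2 = (1/π) ∫_{-π}^{π} φ(θ)^2 dθ = 8*pi**6/7.
b_n^2 = 16·(π^2/n - 6/n^3)^2, so the sum equals (8*pi**6/7)/16 = pi**6/14.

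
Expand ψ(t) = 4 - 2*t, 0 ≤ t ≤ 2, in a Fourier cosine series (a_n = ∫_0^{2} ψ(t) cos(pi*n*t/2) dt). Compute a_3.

a_3 = ∫_0^{2} (4 - 2*t) cos(3*pi*t/2) dt.
Integrating by parts (boundary term plus one more integral), an antiderivative of (4 - 2*t) cos(3*pi*t/2) is -4*t*sin(3*pi*t/2)/(3*pi) + 8*sin(3*pi*t/2)/(3*pi) - 8*cos(3*pi*t/2)/(9*pi**2); evaluating from 0 to 2: ∫_{0}^{2} (4 - 2*t) cos(3*pi*t/2) dt = (8/(9*pi**2)) - (-8/(9*pi**2)) = 16/(9*pi**2).
Hence a_3 = 16/(9*pi**2).

16/(9*pi**2)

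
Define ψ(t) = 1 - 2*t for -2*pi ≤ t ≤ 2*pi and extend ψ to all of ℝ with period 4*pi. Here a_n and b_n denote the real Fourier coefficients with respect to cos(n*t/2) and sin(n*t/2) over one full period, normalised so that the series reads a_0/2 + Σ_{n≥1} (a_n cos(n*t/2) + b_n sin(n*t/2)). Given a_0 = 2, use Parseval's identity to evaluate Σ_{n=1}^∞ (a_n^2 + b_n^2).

Parseval: a_0^2/2 + Σ_{n≥1} (a_n^2+b_n^2) = (1/(2*pi)) ∫_{-2*pi}^{2*pi} ψ(t)^2 dt = 2 + 32*pi**2/3.
Subtract a_0^2/2 = 2: Σ (a_n^2+b_n^2) = 32*pi**2/3.

32*pi**2/3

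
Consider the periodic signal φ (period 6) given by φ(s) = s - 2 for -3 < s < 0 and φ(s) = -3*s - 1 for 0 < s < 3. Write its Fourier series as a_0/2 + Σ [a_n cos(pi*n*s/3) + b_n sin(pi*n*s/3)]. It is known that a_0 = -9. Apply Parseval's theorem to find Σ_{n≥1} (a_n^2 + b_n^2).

19/2

Parseval: a_0^2/2 + Σ_{n≥1} (a_n^2+b_n^2) = 1/3 ∫_{-3}^{3} φ(s)^2 ds = 50.
Subtract a_0^2/2 = 81/2: Σ (a_n^2+b_n^2) = 19/2.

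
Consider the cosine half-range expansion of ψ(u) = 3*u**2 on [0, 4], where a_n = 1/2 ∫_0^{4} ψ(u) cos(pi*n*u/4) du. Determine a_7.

a_7 = 1/2 ∫_0^{4} (3*u**2) cos(7*pi*u/4) du.
Integrating by parts twice (tabular method), an antiderivative of (3*u**2) cos(7*pi*u/4) is 12*u**2*sin(7*pi*u/4)/(7*pi) + 96*u*cos(7*pi*u/4)/(49*pi**2) - 384*sin(7*pi*u/4)/(343*pi**3); evaluating from 0 to 4: ∫_{0}^{4} (3*u**2) cos(7*pi*u/4) du = (-384/(49*pi**2)) - (0) = -384/(49*pi**2).
Hence a_7 = (1/2)·(-384/(49*pi**2)) = -192/(49*pi**2).

-192/(49*pi**2)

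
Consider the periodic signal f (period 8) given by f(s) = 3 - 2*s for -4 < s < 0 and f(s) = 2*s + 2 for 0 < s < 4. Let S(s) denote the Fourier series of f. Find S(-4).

21/2

At s = -4 the one-sided limits are f(-4^-) = 10 and f(-4^+) = 11.
By Dirichlet's theorem the series converges to their average, [(10) + (11)]/2 = 21/2.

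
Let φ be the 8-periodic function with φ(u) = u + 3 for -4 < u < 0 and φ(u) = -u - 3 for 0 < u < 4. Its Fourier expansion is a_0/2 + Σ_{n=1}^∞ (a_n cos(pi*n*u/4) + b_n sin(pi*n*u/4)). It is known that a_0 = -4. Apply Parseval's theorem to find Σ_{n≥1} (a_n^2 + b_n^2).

Parseval: a_0^2/2 + Σ_{n≥1} (a_n^2+b_n^2) = 1/4 ∫_{-4}^{4} φ(u)^2 du = 86/3.
Subtract a_0^2/2 = 8: Σ (a_n^2+b_n^2) = 62/3.

62/3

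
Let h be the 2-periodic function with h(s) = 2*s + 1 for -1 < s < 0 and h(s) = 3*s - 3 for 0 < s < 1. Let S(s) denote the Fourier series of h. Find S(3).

-1/2

s = 3 differs from s = -1 by 2 full period(s), and the series is 2-periodic.
At s = -1 the one-sided limits are h(-1^-) = 0 and h(-1^+) = -1.
By Dirichlet's theorem the series converges to their average, [(0) + (-1)]/2 = -1/2.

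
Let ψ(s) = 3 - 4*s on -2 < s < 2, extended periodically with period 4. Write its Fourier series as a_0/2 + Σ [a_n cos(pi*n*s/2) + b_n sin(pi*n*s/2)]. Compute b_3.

b_3 = 1/2 ∫_{-2}^{2} ψ(s) sin(3*pi*s/2) ds.
Integrating by parts (boundary term plus one more integral), an antiderivative of (3 - 4*s) sin(3*pi*s/2) is 8*s*cos(3*pi*s/2)/(3*pi) - 16*sin(3*pi*s/2)/(9*pi**2) - 2*cos(3*pi*s/2)/pi; evaluating from -2 to 2: ∫_{-2}^{2} (3 - 4*s) sin(3*pi*s/2) ds = (-10/(3*pi)) - (22/(3*pi)) = -32/(3*pi).
Hence b_3 = (1/2)·(-32/(3*pi)) = -16/(3*pi).

-16/(3*pi)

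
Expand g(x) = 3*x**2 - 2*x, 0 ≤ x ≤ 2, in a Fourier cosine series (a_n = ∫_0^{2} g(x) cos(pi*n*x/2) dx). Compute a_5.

-32/(25*pi**2)

a_5 = ∫_0^{2} (3*x**2 - 2*x) cos(5*pi*x/2) dx.
Integrating by parts twice (tabular method), an antiderivative of (3*x**2 - 2*x) cos(5*pi*x/2) is 6*x**2*sin(5*pi*x/2)/(5*pi) - 4*x*sin(5*pi*x/2)/(5*pi) + 24*x*cos(5*pi*x/2)/(25*pi**2) - 48*sin(5*pi*x/2)/(125*pi**3) - 8*cos(5*pi*x/2)/(25*pi**2); evaluating from 0 to 2: ∫_{0}^{2} (3*x**2 - 2*x) cos(5*pi*x/2) dx = (-8/(5*pi**2)) - (-8/(25*pi**2)) = -32/(25*pi**2).
Hence a_5 = -32/(25*pi**2).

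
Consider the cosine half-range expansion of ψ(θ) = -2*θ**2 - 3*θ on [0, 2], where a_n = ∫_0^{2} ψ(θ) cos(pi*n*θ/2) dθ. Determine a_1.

56/pi**2

a_1 = ∫_0^{2} (-2*θ**2 - 3*θ) cos(pi*θ/2) dθ.
Integrating by parts twice (tabular method), an antiderivative of (-2*θ**2 - 3*θ) cos(pi*θ/2) is -4*θ**2*sin(pi*θ/2)/pi - 6*θ*sin(pi*θ/2)/pi - 16*θ*cos(pi*θ/2)/pi**2 + 32*sin(pi*θ/2)/pi**3 - 12*cos(pi*θ/2)/pi**2; evaluating from 0 to 2: ∫_{0}^{2} (-2*θ**2 - 3*θ) cos(pi*θ/2) dθ = (44/pi**2) - (-12/pi**2) = 56/pi**2.
Hence a_1 = 56/pi**2.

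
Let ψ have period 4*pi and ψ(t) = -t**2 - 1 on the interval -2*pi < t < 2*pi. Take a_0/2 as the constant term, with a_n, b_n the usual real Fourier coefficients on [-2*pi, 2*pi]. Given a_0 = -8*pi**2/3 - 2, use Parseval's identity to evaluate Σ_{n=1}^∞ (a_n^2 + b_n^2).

Parseval: a_0^2/2 + Σ_{n≥1} (a_n^2+b_n^2) = (1/(2*pi)) ∫_{-2*pi}^{2*pi} ψ(t)^2 dt = 2 + 16*pi**2/3 + 32*pi**4/5.
Subtract a_0^2/2 = 2*(3 + 4*pi**2)**2/9: Σ (a_n^2+b_n^2) = 128*pi**4/45.

128*pi**4/45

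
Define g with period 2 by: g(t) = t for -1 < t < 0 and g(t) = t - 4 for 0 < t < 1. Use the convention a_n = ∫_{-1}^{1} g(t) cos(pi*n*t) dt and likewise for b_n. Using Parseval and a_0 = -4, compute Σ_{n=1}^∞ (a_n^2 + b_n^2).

14/3

Parseval: a_0^2/2 + Σ_{n≥1} (a_n^2+b_n^2) = ∫_{-1}^{1} g(t)^2 dt = 38/3.
Subtract a_0^2/2 = 8: Σ (a_n^2+b_n^2) = 14/3.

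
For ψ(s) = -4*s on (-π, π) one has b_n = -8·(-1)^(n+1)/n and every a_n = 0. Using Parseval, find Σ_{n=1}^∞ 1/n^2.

Parseval: Σ b_n^2 = (1/π) ∫_{-π}^{π} ψ(s)^2 ds = 32*pi**2/3.
Σ b_n^2 = Σ 64/n^2, so Σ 1/n^2 = (32*pi**2/3)/64 = pi**2/6.

pi**2/6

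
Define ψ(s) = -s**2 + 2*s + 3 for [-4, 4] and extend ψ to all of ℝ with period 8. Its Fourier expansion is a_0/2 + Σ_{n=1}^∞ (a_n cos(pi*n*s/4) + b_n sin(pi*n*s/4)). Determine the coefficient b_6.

-8/(3*pi)

b_6 = 1/4 ∫_{-4}^{4} ψ(s) sin(3*pi*s/2) ds.
Integrating by parts twice (tabular method), an antiderivative of (-s**2 + 2*s + 3) sin(3*pi*s/2) is 2*s**2*cos(3*pi*s/2)/(3*pi) - 8*s*sin(3*pi*s/2)/(9*pi**2) - 4*s*cos(3*pi*s/2)/(3*pi) + 8*sin(3*pi*s/2)/(9*pi**2) - 2*cos(3*pi*s/2)/pi - 16*cos(3*pi*s/2)/(27*pi**3); evaluating from -4 to 4: ∫_{-4}^{4} (-s**2 + 2*s + 3) sin(3*pi*s/2) ds = (2*(-8 + 45*pi**2)/(27*pi**3)) - (-16/(27*pi**3) + 14/pi) = -32/(3*pi).
Hence b_6 = (1/4)·(-32/(3*pi)) = -8/(3*pi).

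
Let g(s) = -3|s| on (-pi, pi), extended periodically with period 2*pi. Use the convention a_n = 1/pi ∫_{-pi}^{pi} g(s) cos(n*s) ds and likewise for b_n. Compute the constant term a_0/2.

-3*pi/2

a_0 = 1/pi ∫_{-pi}^{pi} g(s) ds = 1/pi · (-3*pi**2) = -3*pi.
So the constant term a_0/2 = -3*pi/2.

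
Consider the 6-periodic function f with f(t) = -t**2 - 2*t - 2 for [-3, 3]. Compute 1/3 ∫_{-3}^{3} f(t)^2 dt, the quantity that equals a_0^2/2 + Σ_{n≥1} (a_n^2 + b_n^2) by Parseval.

1/3 ∫_{-3}^{3} f(t)^2 dt = 1/3 · (1326/5) = 442/5.

442/5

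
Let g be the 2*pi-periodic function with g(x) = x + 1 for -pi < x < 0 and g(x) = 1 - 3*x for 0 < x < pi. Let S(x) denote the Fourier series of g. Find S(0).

g is continuous at x = 0 with value 1, so the series converges to 1 there.

1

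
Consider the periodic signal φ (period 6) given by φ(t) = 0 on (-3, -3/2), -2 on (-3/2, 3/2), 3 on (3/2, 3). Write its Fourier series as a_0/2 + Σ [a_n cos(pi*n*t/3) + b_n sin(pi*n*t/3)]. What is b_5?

3/(5*pi)

b_5 = 1/3 ∫_{-3}^{3} φ(t) sin(5*pi*t/3) dt.
Split the integral at the breakpoints.
∫_{-3}^{-3/2} (0) sin(5*pi*t/3) dt = 0.
Directly, an antiderivative of (-2) sin(5*pi*t/3) is 6*cos(5*pi*t/3)/(5*pi); evaluating from -3/2 to 3/2: ∫_{-3/2}^{3/2} (-2) sin(5*pi*t/3) dt = (0) - (0) = 0.
Directly, an antiderivative of (3) sin(5*pi*t/3) is -9*cos(5*pi*t/3)/(5*pi); evaluating from 3/2 to 3: ∫_{3/2}^{3} (3) sin(5*pi*t/3) dt = (9/(5*pi)) - (0) = 9/(5*pi).
Summing the pieces and multiplying by (1/3) gives b_5 = 3/(5*pi).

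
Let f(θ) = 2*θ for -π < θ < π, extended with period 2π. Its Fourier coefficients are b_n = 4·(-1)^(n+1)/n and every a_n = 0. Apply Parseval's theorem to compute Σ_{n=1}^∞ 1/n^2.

pi**2/6

Parseval: Σ b_n^2 = (1/π) ∫_{-π}^{π} f(θ)^2 dθ = 8*pi**2/3.
Σ b_n^2 = Σ 16/n^2, so Σ 1/n^2 = (8*pi**2/3)/16 = pi**2/6.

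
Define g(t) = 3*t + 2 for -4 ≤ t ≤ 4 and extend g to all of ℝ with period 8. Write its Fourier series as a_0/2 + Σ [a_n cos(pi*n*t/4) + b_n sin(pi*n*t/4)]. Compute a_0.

a_0 = 1/4 ∫_{-4}^{4} g(t) dt = 1/4 · (16) = 4.

4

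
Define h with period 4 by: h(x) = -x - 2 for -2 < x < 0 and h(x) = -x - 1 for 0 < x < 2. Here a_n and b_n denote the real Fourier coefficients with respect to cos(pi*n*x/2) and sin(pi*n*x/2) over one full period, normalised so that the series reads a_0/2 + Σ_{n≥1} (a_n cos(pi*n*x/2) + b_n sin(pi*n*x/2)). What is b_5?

b_5 = 1/2 ∫_{-2}^{2} h(x) sin(5*pi*x/2) dx.
Split the integral at the breakpoints.
Integrating by parts (boundary term plus one more integral), an antiderivative of (-x - 2) sin(5*pi*x/2) is 2*x*cos(5*pi*x/2)/(5*pi) - 4*sin(5*pi*x/2)/(25*pi**2) + 4*cos(5*pi*x/2)/(5*pi); evaluating from -2 to 0: ∫_{-2}^{0} (-x - 2) sin(5*pi*x/2) dx = (4/(5*pi)) - (0) = 4/(5*pi).
Integrating by parts (boundary term plus one more integral), an antiderivative of (-x - 1) sin(5*pi*x/2) is 2*x*cos(5*pi*x/2)/(5*pi) - 4*sin(5*pi*x/2)/(25*pi**2) + 2*cos(5*pi*x/2)/(5*pi); evaluating from 0 to 2: ∫_{0}^{2} (-x - 1) sin(5*pi*x/2) dx = (-6/(5*pi)) - (2/(5*pi)) = -8/(5*pi).
Summing the pieces and multiplying by (1/2) gives b_5 = -2/(5*pi).

-2/(5*pi)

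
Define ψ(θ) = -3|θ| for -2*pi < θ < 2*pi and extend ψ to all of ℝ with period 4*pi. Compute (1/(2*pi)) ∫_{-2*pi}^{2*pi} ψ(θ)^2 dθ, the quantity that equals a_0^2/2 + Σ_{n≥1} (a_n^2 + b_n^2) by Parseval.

24*pi**2

(1/(2*pi)) ∫_{-2*pi}^{2*pi} ψ(θ)^2 dθ = (1/(2*pi)) · (48*pi**3) = 24*pi**2.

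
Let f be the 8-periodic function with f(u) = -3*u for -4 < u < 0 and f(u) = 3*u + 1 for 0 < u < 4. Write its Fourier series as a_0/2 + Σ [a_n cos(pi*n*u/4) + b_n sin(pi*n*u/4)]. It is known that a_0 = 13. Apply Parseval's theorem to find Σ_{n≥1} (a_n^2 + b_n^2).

49/2

Parseval: a_0^2/2 + Σ_{n≥1} (a_n^2+b_n^2) = 1/4 ∫_{-4}^{4} f(u)^2 du = 109.
Subtract a_0^2/2 = 169/2: Σ (a_n^2+b_n^2) = 49/2.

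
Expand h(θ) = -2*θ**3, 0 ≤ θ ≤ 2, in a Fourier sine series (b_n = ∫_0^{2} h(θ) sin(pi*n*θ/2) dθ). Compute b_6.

b_6 = ∫_0^{2} (-2*θ**3) sin(3*pi*θ) dθ.
Integrating by parts three times (tabular method), an antiderivative of (-2*θ**3) sin(3*pi*θ) is 2*θ**3*cos(3*pi*θ)/(3*pi) - 2*θ**2*sin(3*pi*θ)/(3*pi**2) - 4*θ*cos(3*pi*θ)/(9*pi**3) + 4*sin(3*pi*θ)/(27*pi**4); evaluating from 0 to 2: ∫_{0}^{2} (-2*θ**3) sin(3*pi*θ) dθ = (8*(-1 + 6*pi**2)/(9*pi**3)) - (0) = 8*(-1 + 6*pi**2)/(9*pi**3).
Hence b_6 = 8*(-1 + 6*pi**2)/(9*pi**3).

8*(-1 + 6*pi**2)/(9*pi**3)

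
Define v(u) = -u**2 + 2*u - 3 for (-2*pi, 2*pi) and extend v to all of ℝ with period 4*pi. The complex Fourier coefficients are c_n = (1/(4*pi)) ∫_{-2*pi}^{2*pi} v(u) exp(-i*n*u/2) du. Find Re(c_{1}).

Since v is real-valued, Re(c_{1}) = (1/(4*pi)) ∫_{-2*pi}^{2*pi} v(u) cos(u/2) du = a_{1}/2.
Integrating by parts twice (tabular method), an antiderivative of (-u**2 + 2*u - 3) cos(u/2) is -2*u**2*sin(u/2) + 4*u*sin(u/2) - 8*u*cos(u/2) + 10*sin(u/2) + 8*cos(u/2); evaluating from -2*pi to 2*pi: ∫_{-2*pi}^{2*pi} (-u**2 + 2*u - 3) cos(u/2) du = (-8 + 16*pi) - (-16*pi - 8) = 32*pi.
Hence Re(c_{1}) = (1/(4*pi))·(32*pi) = 8.

8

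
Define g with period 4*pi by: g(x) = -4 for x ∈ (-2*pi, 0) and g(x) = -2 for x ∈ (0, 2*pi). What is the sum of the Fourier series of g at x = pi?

g is continuous at x = pi with value -2, so the series converges to -2 there.

-2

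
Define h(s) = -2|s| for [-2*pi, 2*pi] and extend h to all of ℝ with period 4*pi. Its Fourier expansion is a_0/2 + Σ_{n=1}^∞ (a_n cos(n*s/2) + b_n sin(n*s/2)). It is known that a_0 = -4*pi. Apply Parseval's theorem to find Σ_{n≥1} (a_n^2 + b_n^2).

Parseval: a_0^2/2 + Σ_{n≥1} (a_n^2+b_n^2) = (1/(2*pi)) ∫_{-2*pi}^{2*pi} h(s)^2 ds = 32*pi**2/3.
Subtract a_0^2/2 = 8*pi**2: Σ (a_n^2+b_n^2) = 8*pi**2/3.

8*pi**2/3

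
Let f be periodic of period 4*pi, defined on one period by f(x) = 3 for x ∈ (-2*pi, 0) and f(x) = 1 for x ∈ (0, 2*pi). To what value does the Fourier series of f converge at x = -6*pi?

x = -6*pi differs from x = -2*pi by -1 full period(s), and the series is 4*pi-periodic.
At x = -2*pi the one-sided limits are f(-2*pi^-) = 1 and f(-2*pi^+) = 3.
By Dirichlet's theorem the series converges to their average, [(1) + (3)]/2 = 2.

2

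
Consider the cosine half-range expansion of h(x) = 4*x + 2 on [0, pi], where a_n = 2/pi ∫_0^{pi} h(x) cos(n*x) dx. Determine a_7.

-16/(49*pi)

a_7 = 2/pi ∫_0^{pi} (4*x + 2) cos(7*x) dx.
Integrating by parts (boundary term plus one more integral), an antiderivative of (4*x + 2) cos(7*x) is 4*x*sin(7*x)/7 + 2*sin(7*x)/7 + 4*cos(7*x)/49; evaluating from 0 to pi: ∫_{0}^{pi} (4*x + 2) cos(7*x) dx = (-4/49) - (4/49) = -8/49.
Hence a_7 = (2/pi)·(-8/49) = -16/(49*pi).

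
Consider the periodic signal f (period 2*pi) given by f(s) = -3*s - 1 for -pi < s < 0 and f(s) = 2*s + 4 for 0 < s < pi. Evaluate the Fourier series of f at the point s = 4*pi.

s = 4*pi differs from s = 0 by 2 full period(s), and the series is 2*pi-periodic.
At s = 0 the one-sided limits are f(0^-) = -1 and f(0^+) = 4.
By Dirichlet's theorem the series converges to their average, [(-1) + (4)]/2 = 3/2.

3/2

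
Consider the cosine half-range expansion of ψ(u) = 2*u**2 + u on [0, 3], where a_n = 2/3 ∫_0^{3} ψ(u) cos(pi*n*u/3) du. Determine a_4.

a_4 = 2/3 ∫_0^{3} (2*u**2 + u) cos(4*pi*u/3) du.
Integrating by parts twice (tabular method), an antiderivative of (2*u**2 + u) cos(4*pi*u/3) is 3*u**2*sin(4*pi*u/3)/(2*pi) + 3*u*sin(4*pi*u/3)/(4*pi) + 9*u*cos(4*pi*u/3)/(4*pi**2) - 27*sin(4*pi*u/3)/(16*pi**3) + 9*cos(4*pi*u/3)/(16*pi**2); evaluating from 0 to 3: ∫_{0}^{3} (2*u**2 + u) cos(4*pi*u/3) du = (117/(16*pi**2)) - (9/(16*pi**2)) = 27/(4*pi**2).
Hence a_4 = (2/3)·(27/(4*pi**2)) = 9/(2*pi**2).

9/(2*pi**2)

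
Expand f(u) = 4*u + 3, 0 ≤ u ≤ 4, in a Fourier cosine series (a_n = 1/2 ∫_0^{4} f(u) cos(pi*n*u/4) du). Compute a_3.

a_3 = 1/2 ∫_0^{4} (4*u + 3) cos(3*pi*u/4) du.
Integrating by parts (boundary term plus one more integral), an antiderivative of (4*u + 3) cos(3*pi*u/4) is 16*u*sin(3*pi*u/4)/(3*pi) + 4*sin(3*pi*u/4)/pi + 64*cos(3*pi*u/4)/(9*pi**2); evaluating from 0 to 4: ∫_{0}^{4} (4*u + 3) cos(3*pi*u/4) du = (-64/(9*pi**2)) - (64/(9*pi**2)) = -128/(9*pi**2).
Hence a_3 = (1/2)·(-128/(9*pi**2)) = -64/(9*pi**2).

-64/(9*pi**2)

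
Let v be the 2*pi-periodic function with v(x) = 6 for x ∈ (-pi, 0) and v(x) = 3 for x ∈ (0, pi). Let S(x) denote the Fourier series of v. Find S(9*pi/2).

3

x = 9*pi/2 differs from x = pi/2 by 2 full period(s), and the series is 2*pi-periodic.
v is continuous at x = pi/2 with value 3, so the series converges to 3 there.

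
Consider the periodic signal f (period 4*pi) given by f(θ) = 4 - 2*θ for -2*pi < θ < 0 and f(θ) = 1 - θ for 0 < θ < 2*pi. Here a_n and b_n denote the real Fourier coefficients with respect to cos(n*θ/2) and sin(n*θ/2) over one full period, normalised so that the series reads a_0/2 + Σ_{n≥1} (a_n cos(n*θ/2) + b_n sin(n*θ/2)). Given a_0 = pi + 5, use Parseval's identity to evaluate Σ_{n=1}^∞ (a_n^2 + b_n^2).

Parseval: a_0^2/2 + Σ_{n≥1} (a_n^2+b_n^2) = (1/(2*pi)) ∫_{-2*pi}^{2*pi} f(θ)^2 dθ = 17 + 14*pi + 20*pi**2/3.
Subtract a_0^2/2 = (pi + 5)**2/2: Σ (a_n^2+b_n^2) = 9/2 + 9*pi + 37*pi**2/6.

9/2 + 9*pi + 37*pi**2/6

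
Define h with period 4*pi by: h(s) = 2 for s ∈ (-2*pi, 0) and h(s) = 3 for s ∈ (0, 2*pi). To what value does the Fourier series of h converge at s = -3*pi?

3

s = -3*pi differs from s = pi by -1 full period(s), and the series is 4*pi-periodic.
h is continuous at s = pi with value 3, so the series converges to 3 there.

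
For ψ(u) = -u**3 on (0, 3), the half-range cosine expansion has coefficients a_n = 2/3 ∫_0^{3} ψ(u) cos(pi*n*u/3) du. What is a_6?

-9/(2*pi**2)

a_6 = 2/3 ∫_0^{3} (-u**3) cos(2*pi*u) du.
Integrating by parts three times (tabular method), an antiderivative of (-u**3) cos(2*pi*u) is -u**3*sin(2*pi*u)/(2*pi) - 3*u**2*cos(2*pi*u)/(4*pi**2) + 3*u*sin(2*pi*u)/(4*pi**3) + 3*cos(2*pi*u)/(8*pi**4); evaluating from 0 to 3: ∫_{0}^{3} (-u**3) cos(2*pi*u) du = (3*(1 - 18*pi**2)/(8*pi**4)) - (3/(8*pi**4)) = -27/(4*pi**2).
Hence a_6 = (2/3)·(-27/(4*pi**2)) = -9/(2*pi**2).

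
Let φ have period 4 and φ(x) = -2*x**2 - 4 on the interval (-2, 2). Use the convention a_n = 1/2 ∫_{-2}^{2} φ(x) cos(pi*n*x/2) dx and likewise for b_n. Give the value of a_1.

32/pi**2

a_1 = 1/2 ∫_{-2}^{2} φ(x) cos(pi*x/2) dx.
φ is even and cos(pi*x/2) is even, so the integrand is even and a_1 = ∫_0^{2} φ(x) cos(pi*x/2) dx.
Integrating by parts twice (tabular method), an antiderivative of (-2*x**2 - 4) cos(pi*x/2) is -4*x**2*sin(pi*x/2)/pi - 16*x*cos(pi*x/2)/pi**2 - 8*sin(pi*x/2)/pi + 32*sin(pi*x/2)/pi**3; evaluating from 0 to 2: ∫_{0}^{2} (-2*x**2 - 4) cos(pi*x/2) dx = (32/pi**2) - (0) = 32/pi**2.
Hence a_1 = 32/pi**2.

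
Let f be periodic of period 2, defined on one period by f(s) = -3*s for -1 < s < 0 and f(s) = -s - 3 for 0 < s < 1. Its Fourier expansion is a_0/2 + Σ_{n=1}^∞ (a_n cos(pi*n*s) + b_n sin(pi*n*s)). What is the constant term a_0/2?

a_0 = ∫_{-1}^{1} f(s) ds = -2.
So the constant term a_0/2 = -1.

-1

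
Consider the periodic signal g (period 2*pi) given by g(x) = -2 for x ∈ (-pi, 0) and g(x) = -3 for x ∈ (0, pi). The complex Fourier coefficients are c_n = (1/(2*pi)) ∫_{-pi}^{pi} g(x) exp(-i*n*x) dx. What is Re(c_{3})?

0

Since g is real-valued, Re(c_{3}) = (1/(2*pi)) ∫_{-pi}^{pi} g(x) cos(3*x) dx = a_{3}/2.
Split the integral at the breakpoints.
Directly, an antiderivative of (-2) cos(3*x) is -2*sin(3*x)/3; evaluating from -pi to 0: ∫_{-pi}^{0} (-2) cos(3*x) dx = (0) - (0) = 0.
Directly, an antiderivative of (-3) cos(3*x) is -sin(3*x); evaluating from 0 to pi: ∫_{0}^{pi} (-3) cos(3*x) dx = (0) - (0) = 0.
So ∫_{-pi}^{pi} g(x) cos(3*x) dx = 0.
Hence Re(c_{3}) = (1/(2*pi))·(0) = 0.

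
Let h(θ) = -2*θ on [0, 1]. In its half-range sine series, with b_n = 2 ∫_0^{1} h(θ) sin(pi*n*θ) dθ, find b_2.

b_2 = 2 ∫_0^{1} (-2*θ) sin(2*pi*θ) dθ.
Integrating by parts (boundary term plus one more integral), an antiderivative of (-2*θ) sin(2*pi*θ) is θ*cos(2*pi*θ)/pi - sin(2*pi*θ)/(2*pi**2); evaluating from 0 to 1: ∫_{0}^{1} (-2*θ) sin(2*pi*θ) dθ = (1/pi) - (0) = 1/pi.
Hence b_2 = 2·(1/pi) = 2/pi.

2/pi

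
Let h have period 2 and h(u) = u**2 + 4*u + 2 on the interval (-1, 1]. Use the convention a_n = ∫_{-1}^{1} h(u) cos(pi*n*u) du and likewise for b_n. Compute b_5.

b_5 = ∫_{-1}^{1} h(u) sin(5*pi*u) du.
Integrating by parts twice (tabular method), an antiderivative of (u**2 + 4*u + 2) sin(5*pi*u) is -u**2*cos(5*pi*u)/(5*pi) + 2*u*sin(5*pi*u)/(25*pi**2) - 4*u*cos(5*pi*u)/(5*pi) + 4*sin(5*pi*u)/(25*pi**2) - 2*cos(5*pi*u)/(5*pi) + 2*cos(5*pi*u)/(125*pi**3); evaluating from -1 to 1: ∫_{-1}^{1} (u**2 + 4*u + 2) sin(5*pi*u) du = ((-2 + 175*pi**2)/(125*pi**3)) - ((-25*pi**2 - 2)/(125*pi**3)) = 8/(5*pi).
Hence b_5 = 8/(5*pi).

8/(5*pi)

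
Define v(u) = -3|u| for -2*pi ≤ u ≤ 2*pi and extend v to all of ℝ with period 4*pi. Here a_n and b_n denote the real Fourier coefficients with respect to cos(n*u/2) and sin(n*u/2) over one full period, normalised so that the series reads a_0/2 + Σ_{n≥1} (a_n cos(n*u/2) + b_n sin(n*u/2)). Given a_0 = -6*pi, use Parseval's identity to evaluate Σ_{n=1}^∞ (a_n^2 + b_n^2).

6*pi**2

Parseval: a_0^2/2 + Σ_{n≥1} (a_n^2+b_n^2) = (1/(2*pi)) ∫_{-2*pi}^{2*pi} v(u)^2 du = 24*pi**2.
Subtract a_0^2/2 = 18*pi**2: Σ (a_n^2+b_n^2) = 6*pi**2.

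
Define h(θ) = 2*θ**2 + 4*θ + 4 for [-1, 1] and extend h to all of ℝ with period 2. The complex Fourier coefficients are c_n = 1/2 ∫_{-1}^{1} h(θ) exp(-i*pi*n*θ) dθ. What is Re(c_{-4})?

Since h is real-valued, Re(c_{-4}) = 1/2 ∫_{-1}^{1} h(θ) cos(-4*pi*θ) dθ = a_{4}/2.
Integrating by parts twice (tabular method), an antiderivative of (2*θ**2 + 4*θ + 4) cos(-4*pi*θ) is θ**2*sin(4*pi*θ)/(2*pi) + θ*sin(4*pi*θ)/pi + θ*cos(4*pi*θ)/(4*pi**2) - sin(4*pi*θ)/(16*pi**3) + sin(4*pi*θ)/pi + cos(4*pi*θ)/(4*pi**2); evaluating from -1 to 1: ∫_{-1}^{1} (2*θ**2 + 4*θ + 4) cos(-4*pi*θ) dθ = (1/(2*pi**2)) - (0) = 1/(2*pi**2).
Hence Re(c_{-4}) = (1/2)·(1/(2*pi**2)) = 1/(4*pi**2).

1/(4*pi**2)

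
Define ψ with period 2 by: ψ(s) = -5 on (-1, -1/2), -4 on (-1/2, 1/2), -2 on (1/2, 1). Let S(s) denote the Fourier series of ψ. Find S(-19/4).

s = -19/4 differs from s = -3/4 by -2 full period(s), and the series is 2-periodic.
ψ is continuous at s = -3/4 with value -5, so the series converges to -5 there.

-5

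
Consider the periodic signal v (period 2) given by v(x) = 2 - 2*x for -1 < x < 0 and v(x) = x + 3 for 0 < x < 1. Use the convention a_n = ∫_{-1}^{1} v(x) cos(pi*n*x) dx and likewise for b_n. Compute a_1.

a_1 = ∫_{-1}^{1} v(x) cos(pi*x) dx.
Split the integral at the breakpoints.
Integrating by parts (boundary term plus one more integral), an antiderivative of (2 - 2*x) cos(pi*x) is -2*x*sin(pi*x)/pi + 2*sin(pi*x)/pi - 2*cos(pi*x)/pi**2; evaluating from -1 to 0: ∫_{-1}^{0} (2 - 2*x) cos(pi*x) dx = (-2/pi**2) - (2/pi**2) = -4/pi**2.
Integrating by parts (boundary term plus one more integral), an antiderivative of (x + 3) cos(pi*x) is x*sin(pi*x)/pi + 3*sin(pi*x)/pi + cos(pi*x)/pi**2; evaluating from 0 to 1: ∫_{0}^{1} (x + 3) cos(pi*x) dx = (-1/pi**2) - (pi**(-2)) = -2/pi**2.
Summing the pieces gives a_1 = -6/pi**2.

-6/pi**2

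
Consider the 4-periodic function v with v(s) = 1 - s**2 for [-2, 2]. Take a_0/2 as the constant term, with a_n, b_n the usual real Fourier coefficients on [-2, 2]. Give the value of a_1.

16/pi**2

a_1 = 1/2 ∫_{-2}^{2} v(s) cos(pi*s/2) ds.
v is even and cos(pi*s/2) is even, so the integrand is even and a_1 = ∫_0^{2} v(s) cos(pi*s/2) ds.
Integrating by parts twice (tabular method), an antiderivative of (1 - s**2) cos(pi*s/2) is -2*s**2*sin(pi*s/2)/pi - 8*s*cos(pi*s/2)/pi**2 + 16*sin(pi*s/2)/pi**3 + 2*sin(pi*s/2)/pi; evaluating from 0 to 2: ∫_{0}^{2} (1 - s**2) cos(pi*s/2) ds = (16/pi**2) - (0) = 16/pi**2.
Hence a_1 = 16/pi**2.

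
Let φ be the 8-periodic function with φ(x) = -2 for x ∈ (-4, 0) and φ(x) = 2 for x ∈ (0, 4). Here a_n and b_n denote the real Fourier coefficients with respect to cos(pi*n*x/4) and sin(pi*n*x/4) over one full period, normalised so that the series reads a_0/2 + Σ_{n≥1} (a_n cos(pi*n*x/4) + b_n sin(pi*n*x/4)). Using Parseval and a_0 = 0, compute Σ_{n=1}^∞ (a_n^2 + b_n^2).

8

Parseval: a_0^2/2 + Σ_{n≥1} (a_n^2+b_n^2) = 1/4 ∫_{-4}^{4} φ(x)^2 dx = 8.
Subtract a_0^2/2 = 0: Σ (a_n^2+b_n^2) = 8.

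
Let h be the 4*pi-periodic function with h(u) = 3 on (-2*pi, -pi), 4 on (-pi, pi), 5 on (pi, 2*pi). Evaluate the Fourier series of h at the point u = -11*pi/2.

3

u = -11*pi/2 differs from u = -3*pi/2 by -1 full period(s), and the series is 4*pi-periodic.
h is continuous at u = -3*pi/2 with value 3, so the series converges to 3 there.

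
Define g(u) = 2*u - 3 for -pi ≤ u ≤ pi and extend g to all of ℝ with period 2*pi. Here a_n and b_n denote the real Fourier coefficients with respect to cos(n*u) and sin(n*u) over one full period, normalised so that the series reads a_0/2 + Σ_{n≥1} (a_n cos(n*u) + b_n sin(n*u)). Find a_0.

a_0 = 1/pi ∫_{-pi}^{pi} g(u) du = 1/pi · (-6*pi) = -6.

-6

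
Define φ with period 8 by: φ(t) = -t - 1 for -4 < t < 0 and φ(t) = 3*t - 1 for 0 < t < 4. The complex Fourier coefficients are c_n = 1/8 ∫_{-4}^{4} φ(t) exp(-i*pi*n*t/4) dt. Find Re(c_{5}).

-16/(25*pi**2)

Since φ is real-valued, Re(c_{5}) = 1/8 ∫_{-4}^{4} φ(t) cos(5*pi*t/4) dt = a_{5}/2.
Split the integral at the breakpoints.
Integrating by parts (boundary term plus one more integral), an antiderivative of (-t - 1) cos(5*pi*t/4) is -4*t*sin(5*pi*t/4)/(5*pi) - 4*sin(5*pi*t/4)/(5*pi) - 16*cos(5*pi*t/4)/(25*pi**2); evaluating from -4 to 0: ∫_{-4}^{0} (-t - 1) cos(5*pi*t/4) dt = (-16/(25*pi**2)) - (16/(25*pi**2)) = -32/(25*pi**2).
Integrating by parts (boundary term plus one more integral), an antiderivative of (3*t - 1) cos(5*pi*t/4) is 12*t*sin(5*pi*t/4)/(5*pi) - 4*sin(5*pi*t/4)/(5*pi) + 48*cos(5*pi*t/4)/(25*pi**2); evaluating from 0 to 4: ∫_{0}^{4} (3*t - 1) cos(5*pi*t/4) dt = (-48/(25*pi**2)) - (48/(25*pi**2)) = -96/(25*pi**2).
So ∫_{-4}^{4} φ(t) cos(5*pi*t/4) dt = -128/(25*pi**2).
Hence Re(c_{5}) = (1/8)·(-128/(25*pi**2)) = -16/(25*pi**2).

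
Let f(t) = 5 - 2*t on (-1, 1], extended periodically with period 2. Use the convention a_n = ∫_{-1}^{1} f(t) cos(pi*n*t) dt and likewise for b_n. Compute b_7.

b_7 = ∫_{-1}^{1} f(t) sin(7*pi*t) dt.
Integrating by parts (boundary term plus one more integral), an antiderivative of (5 - 2*t) sin(7*pi*t) is 2*t*cos(7*pi*t)/(7*pi) - 2*sin(7*pi*t)/(49*pi**2) - 5*cos(7*pi*t)/(7*pi); evaluating from -1 to 1: ∫_{-1}^{1} (5 - 2*t) sin(7*pi*t) dt = (3/(7*pi)) - (1/pi) = -4/(7*pi).
Hence b_7 = -4/(7*pi).

-4/(7*pi)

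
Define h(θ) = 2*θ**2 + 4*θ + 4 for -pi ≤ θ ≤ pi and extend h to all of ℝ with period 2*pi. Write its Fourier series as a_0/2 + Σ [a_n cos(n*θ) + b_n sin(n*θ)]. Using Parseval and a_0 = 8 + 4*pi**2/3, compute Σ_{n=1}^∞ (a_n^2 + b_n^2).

32*pi**2*(pi**2 + 15)/45

Parseval: a_0^2/2 + Σ_{n≥1} (a_n^2+b_n^2) = 1/pi ∫_{-pi}^{pi} h(θ)^2 dθ = 32 + 8*pi**4/5 + 64*pi**2/3.
Subtract a_0^2/2 = 8*(6 + pi**2)**2/9: Σ (a_n^2+b_n^2) = 32*pi**2*(pi**2 + 15)/45.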